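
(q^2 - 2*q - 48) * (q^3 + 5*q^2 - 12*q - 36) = q^5 + 3*q^4 - 70*q^3 - 252*q^2 + 648*q + 1728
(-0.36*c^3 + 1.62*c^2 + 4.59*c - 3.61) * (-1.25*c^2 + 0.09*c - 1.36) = 0.45*c^5 - 2.0574*c^4 - 5.1021*c^3 + 2.7224*c^2 - 6.5673*c + 4.9096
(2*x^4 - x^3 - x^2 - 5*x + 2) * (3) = 6*x^4 - 3*x^3 - 3*x^2 - 15*x + 6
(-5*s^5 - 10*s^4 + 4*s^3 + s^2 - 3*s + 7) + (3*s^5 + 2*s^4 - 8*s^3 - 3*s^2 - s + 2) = -2*s^5 - 8*s^4 - 4*s^3 - 2*s^2 - 4*s + 9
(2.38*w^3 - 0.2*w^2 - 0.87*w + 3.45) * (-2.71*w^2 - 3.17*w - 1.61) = -6.4498*w^5 - 7.0026*w^4 - 0.8401*w^3 - 6.2696*w^2 - 9.5358*w - 5.5545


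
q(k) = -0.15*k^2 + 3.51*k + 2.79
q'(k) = 3.51 - 0.3*k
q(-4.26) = -14.88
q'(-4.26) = 4.79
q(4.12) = 14.71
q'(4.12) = 2.27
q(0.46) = 4.37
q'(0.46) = 3.37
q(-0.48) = 1.07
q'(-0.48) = 3.65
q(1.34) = 7.22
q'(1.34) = 3.11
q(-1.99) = -4.79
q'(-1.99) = 4.11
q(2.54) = 10.74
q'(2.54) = 2.75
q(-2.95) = -8.87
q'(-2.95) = 4.40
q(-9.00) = -40.95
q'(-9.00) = 6.21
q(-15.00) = -83.61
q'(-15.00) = 8.01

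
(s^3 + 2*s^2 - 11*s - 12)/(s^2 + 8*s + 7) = (s^2 + s - 12)/(s + 7)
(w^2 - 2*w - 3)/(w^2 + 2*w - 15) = (w + 1)/(w + 5)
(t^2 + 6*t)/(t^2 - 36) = t/(t - 6)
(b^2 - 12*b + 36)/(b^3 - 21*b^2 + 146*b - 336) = (b - 6)/(b^2 - 15*b + 56)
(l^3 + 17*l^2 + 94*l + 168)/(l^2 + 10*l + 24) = l + 7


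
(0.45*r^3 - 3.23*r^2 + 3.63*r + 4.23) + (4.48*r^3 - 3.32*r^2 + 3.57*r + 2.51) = 4.93*r^3 - 6.55*r^2 + 7.2*r + 6.74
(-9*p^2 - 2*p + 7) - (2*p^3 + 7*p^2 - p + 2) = -2*p^3 - 16*p^2 - p + 5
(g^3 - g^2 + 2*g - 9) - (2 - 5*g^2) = g^3 + 4*g^2 + 2*g - 11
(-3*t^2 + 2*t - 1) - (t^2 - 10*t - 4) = -4*t^2 + 12*t + 3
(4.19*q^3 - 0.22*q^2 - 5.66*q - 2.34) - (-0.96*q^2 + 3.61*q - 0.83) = 4.19*q^3 + 0.74*q^2 - 9.27*q - 1.51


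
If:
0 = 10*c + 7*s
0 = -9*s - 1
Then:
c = 7/90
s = -1/9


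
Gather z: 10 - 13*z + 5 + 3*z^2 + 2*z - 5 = 3*z^2 - 11*z + 10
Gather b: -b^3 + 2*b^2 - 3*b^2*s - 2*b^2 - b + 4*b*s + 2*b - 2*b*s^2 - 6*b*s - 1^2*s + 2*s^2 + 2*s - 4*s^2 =-b^3 - 3*b^2*s + b*(-2*s^2 - 2*s + 1) - 2*s^2 + s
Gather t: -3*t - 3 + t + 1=-2*t - 2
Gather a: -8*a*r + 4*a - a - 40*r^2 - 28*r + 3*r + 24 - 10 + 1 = a*(3 - 8*r) - 40*r^2 - 25*r + 15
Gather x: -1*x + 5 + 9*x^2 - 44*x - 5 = 9*x^2 - 45*x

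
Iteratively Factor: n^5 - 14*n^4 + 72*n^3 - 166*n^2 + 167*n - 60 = (n - 1)*(n^4 - 13*n^3 + 59*n^2 - 107*n + 60) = (n - 3)*(n - 1)*(n^3 - 10*n^2 + 29*n - 20) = (n - 4)*(n - 3)*(n - 1)*(n^2 - 6*n + 5) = (n - 5)*(n - 4)*(n - 3)*(n - 1)*(n - 1)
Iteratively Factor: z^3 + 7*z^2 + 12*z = (z)*(z^2 + 7*z + 12) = z*(z + 3)*(z + 4)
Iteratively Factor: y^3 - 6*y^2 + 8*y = (y - 2)*(y^2 - 4*y) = (y - 4)*(y - 2)*(y)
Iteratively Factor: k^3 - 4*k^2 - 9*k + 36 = (k - 4)*(k^2 - 9) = (k - 4)*(k + 3)*(k - 3)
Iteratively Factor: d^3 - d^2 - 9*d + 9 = (d + 3)*(d^2 - 4*d + 3) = (d - 3)*(d + 3)*(d - 1)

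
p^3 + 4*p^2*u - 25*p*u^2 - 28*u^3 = (p - 4*u)*(p + u)*(p + 7*u)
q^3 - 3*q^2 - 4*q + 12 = (q - 3)*(q - 2)*(q + 2)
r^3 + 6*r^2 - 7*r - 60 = (r - 3)*(r + 4)*(r + 5)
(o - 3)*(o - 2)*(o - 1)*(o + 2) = o^4 - 4*o^3 - o^2 + 16*o - 12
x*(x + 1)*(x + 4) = x^3 + 5*x^2 + 4*x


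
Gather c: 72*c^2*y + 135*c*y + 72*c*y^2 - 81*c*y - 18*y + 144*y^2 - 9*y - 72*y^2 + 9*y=72*c^2*y + c*(72*y^2 + 54*y) + 72*y^2 - 18*y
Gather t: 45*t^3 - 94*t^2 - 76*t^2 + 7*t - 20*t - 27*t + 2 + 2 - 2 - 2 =45*t^3 - 170*t^2 - 40*t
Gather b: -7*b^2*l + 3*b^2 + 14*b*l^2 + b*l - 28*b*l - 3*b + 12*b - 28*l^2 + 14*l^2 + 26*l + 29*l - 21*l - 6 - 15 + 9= b^2*(3 - 7*l) + b*(14*l^2 - 27*l + 9) - 14*l^2 + 34*l - 12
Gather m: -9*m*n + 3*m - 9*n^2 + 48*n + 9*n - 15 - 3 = m*(3 - 9*n) - 9*n^2 + 57*n - 18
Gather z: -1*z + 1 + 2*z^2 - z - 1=2*z^2 - 2*z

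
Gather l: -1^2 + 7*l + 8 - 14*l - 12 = -7*l - 5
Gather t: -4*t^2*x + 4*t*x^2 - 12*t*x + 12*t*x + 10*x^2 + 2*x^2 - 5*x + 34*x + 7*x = -4*t^2*x + 4*t*x^2 + 12*x^2 + 36*x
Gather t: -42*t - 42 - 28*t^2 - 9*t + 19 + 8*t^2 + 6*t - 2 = -20*t^2 - 45*t - 25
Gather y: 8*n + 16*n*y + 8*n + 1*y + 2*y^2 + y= 16*n + 2*y^2 + y*(16*n + 2)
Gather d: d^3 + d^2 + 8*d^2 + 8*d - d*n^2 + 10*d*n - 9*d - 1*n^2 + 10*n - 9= d^3 + 9*d^2 + d*(-n^2 + 10*n - 1) - n^2 + 10*n - 9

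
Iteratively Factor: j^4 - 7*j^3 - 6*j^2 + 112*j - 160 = (j - 4)*(j^3 - 3*j^2 - 18*j + 40) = (j - 4)*(j - 2)*(j^2 - j - 20) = (j - 4)*(j - 2)*(j + 4)*(j - 5)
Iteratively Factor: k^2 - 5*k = (k)*(k - 5)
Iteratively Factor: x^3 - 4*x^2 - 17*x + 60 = (x - 3)*(x^2 - x - 20) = (x - 3)*(x + 4)*(x - 5)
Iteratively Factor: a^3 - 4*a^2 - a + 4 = (a - 1)*(a^2 - 3*a - 4) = (a - 1)*(a + 1)*(a - 4)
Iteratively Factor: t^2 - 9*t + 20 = (t - 5)*(t - 4)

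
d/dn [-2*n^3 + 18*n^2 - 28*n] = -6*n^2 + 36*n - 28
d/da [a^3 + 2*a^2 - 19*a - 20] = 3*a^2 + 4*a - 19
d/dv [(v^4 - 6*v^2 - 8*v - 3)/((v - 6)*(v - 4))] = 2*(v^5 - 15*v^4 + 48*v^3 + 34*v^2 - 141*v - 111)/(v^4 - 20*v^3 + 148*v^2 - 480*v + 576)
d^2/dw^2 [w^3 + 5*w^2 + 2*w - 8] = 6*w + 10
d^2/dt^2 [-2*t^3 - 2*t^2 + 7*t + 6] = -12*t - 4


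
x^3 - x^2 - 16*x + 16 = (x - 4)*(x - 1)*(x + 4)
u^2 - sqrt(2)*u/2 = u*(u - sqrt(2)/2)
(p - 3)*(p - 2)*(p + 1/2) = p^3 - 9*p^2/2 + 7*p/2 + 3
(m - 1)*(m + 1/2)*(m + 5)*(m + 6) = m^4 + 21*m^3/2 + 24*m^2 - 41*m/2 - 15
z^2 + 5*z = z*(z + 5)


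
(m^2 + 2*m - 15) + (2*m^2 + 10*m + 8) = 3*m^2 + 12*m - 7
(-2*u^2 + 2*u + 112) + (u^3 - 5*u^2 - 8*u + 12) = u^3 - 7*u^2 - 6*u + 124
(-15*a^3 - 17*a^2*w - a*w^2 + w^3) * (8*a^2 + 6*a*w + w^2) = -120*a^5 - 226*a^4*w - 125*a^3*w^2 - 15*a^2*w^3 + 5*a*w^4 + w^5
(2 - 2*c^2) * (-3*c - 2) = 6*c^3 + 4*c^2 - 6*c - 4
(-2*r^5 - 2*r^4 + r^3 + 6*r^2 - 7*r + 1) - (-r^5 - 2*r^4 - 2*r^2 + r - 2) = -r^5 + r^3 + 8*r^2 - 8*r + 3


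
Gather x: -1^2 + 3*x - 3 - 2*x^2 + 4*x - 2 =-2*x^2 + 7*x - 6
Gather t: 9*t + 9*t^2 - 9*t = 9*t^2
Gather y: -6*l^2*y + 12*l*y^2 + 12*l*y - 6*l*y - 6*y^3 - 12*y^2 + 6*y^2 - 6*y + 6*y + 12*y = -6*y^3 + y^2*(12*l - 6) + y*(-6*l^2 + 6*l + 12)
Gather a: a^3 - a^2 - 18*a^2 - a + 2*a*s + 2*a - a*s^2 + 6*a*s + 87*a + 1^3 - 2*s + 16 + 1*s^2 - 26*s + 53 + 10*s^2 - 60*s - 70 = a^3 - 19*a^2 + a*(-s^2 + 8*s + 88) + 11*s^2 - 88*s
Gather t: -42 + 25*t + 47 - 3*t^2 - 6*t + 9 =-3*t^2 + 19*t + 14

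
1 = 1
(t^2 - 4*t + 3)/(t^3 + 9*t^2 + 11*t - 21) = (t - 3)/(t^2 + 10*t + 21)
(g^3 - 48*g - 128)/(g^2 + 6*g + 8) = (g^2 - 4*g - 32)/(g + 2)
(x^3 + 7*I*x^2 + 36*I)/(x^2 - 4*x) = (x^3 + 7*I*x^2 + 36*I)/(x*(x - 4))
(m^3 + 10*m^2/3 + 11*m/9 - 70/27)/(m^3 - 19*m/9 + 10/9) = (m + 7/3)/(m - 1)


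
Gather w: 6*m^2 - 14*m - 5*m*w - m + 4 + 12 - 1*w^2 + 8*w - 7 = 6*m^2 - 15*m - w^2 + w*(8 - 5*m) + 9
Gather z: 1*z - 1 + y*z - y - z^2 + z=-y - z^2 + z*(y + 2) - 1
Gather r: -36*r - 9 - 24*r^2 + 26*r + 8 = -24*r^2 - 10*r - 1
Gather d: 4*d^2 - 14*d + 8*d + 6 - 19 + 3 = 4*d^2 - 6*d - 10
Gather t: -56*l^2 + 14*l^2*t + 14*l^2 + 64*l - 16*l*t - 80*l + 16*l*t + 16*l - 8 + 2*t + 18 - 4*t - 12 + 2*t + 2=14*l^2*t - 42*l^2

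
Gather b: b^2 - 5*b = b^2 - 5*b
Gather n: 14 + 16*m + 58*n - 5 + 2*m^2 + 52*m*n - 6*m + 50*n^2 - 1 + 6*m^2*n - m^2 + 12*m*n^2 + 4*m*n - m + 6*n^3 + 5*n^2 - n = m^2 + 9*m + 6*n^3 + n^2*(12*m + 55) + n*(6*m^2 + 56*m + 57) + 8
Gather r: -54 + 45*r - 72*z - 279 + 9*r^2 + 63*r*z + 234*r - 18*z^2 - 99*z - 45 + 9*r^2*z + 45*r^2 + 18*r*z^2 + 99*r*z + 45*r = r^2*(9*z + 54) + r*(18*z^2 + 162*z + 324) - 18*z^2 - 171*z - 378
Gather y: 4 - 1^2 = 3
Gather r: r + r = 2*r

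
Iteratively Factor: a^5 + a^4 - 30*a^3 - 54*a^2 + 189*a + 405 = (a + 3)*(a^4 - 2*a^3 - 24*a^2 + 18*a + 135) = (a + 3)^2*(a^3 - 5*a^2 - 9*a + 45) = (a - 5)*(a + 3)^2*(a^2 - 9) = (a - 5)*(a + 3)^3*(a - 3)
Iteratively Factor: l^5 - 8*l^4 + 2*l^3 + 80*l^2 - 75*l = (l)*(l^4 - 8*l^3 + 2*l^2 + 80*l - 75) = l*(l - 5)*(l^3 - 3*l^2 - 13*l + 15) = l*(l - 5)^2*(l^2 + 2*l - 3) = l*(l - 5)^2*(l - 1)*(l + 3)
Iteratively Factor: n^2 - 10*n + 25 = (n - 5)*(n - 5)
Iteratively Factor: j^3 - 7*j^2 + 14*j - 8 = (j - 4)*(j^2 - 3*j + 2) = (j - 4)*(j - 2)*(j - 1)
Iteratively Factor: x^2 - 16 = (x + 4)*(x - 4)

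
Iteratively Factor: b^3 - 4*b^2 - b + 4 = (b - 1)*(b^2 - 3*b - 4) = (b - 4)*(b - 1)*(b + 1)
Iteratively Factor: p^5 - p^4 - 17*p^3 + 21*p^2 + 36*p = (p + 4)*(p^4 - 5*p^3 + 3*p^2 + 9*p) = (p - 3)*(p + 4)*(p^3 - 2*p^2 - 3*p) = (p - 3)*(p + 1)*(p + 4)*(p^2 - 3*p) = p*(p - 3)*(p + 1)*(p + 4)*(p - 3)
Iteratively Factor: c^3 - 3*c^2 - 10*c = (c + 2)*(c^2 - 5*c) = (c - 5)*(c + 2)*(c)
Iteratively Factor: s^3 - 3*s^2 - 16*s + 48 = (s - 4)*(s^2 + s - 12) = (s - 4)*(s - 3)*(s + 4)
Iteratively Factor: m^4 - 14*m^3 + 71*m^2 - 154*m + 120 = (m - 5)*(m^3 - 9*m^2 + 26*m - 24) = (m - 5)*(m - 3)*(m^2 - 6*m + 8) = (m - 5)*(m - 4)*(m - 3)*(m - 2)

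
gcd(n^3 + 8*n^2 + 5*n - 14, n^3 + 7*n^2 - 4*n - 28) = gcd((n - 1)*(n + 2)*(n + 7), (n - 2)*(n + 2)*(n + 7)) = n^2 + 9*n + 14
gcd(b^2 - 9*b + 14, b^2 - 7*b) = b - 7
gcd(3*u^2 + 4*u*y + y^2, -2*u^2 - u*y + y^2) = u + y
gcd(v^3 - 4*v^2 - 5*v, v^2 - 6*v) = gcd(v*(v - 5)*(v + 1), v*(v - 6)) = v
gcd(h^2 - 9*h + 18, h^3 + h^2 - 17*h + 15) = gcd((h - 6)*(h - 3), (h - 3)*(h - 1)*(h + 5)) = h - 3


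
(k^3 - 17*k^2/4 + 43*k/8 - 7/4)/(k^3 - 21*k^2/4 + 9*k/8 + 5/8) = (4*k^2 - 15*k + 14)/(4*k^2 - 19*k - 5)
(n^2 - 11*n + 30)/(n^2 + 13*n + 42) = (n^2 - 11*n + 30)/(n^2 + 13*n + 42)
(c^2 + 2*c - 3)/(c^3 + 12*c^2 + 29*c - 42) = (c + 3)/(c^2 + 13*c + 42)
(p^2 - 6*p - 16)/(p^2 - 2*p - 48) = (p + 2)/(p + 6)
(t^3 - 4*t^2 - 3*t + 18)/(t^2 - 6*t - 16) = (t^2 - 6*t + 9)/(t - 8)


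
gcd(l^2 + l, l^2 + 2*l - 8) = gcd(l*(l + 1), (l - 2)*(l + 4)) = 1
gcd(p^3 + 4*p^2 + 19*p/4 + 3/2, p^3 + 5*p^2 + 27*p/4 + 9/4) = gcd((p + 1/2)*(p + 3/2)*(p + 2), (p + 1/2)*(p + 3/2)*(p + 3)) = p^2 + 2*p + 3/4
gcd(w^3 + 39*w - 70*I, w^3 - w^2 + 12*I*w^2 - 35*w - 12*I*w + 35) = w + 7*I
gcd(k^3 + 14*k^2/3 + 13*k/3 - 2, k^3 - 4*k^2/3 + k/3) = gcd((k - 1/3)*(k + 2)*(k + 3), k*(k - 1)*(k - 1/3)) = k - 1/3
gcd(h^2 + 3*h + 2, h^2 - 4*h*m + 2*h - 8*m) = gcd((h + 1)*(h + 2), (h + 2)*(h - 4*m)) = h + 2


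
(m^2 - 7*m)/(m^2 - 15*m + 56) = m/(m - 8)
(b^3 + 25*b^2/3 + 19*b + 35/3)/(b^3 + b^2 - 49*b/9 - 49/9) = 3*(b + 5)/(3*b - 7)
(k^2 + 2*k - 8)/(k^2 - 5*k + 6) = (k + 4)/(k - 3)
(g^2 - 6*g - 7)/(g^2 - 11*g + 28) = (g + 1)/(g - 4)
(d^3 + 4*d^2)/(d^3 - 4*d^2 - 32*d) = d/(d - 8)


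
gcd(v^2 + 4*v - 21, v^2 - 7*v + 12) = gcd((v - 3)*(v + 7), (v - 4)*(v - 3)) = v - 3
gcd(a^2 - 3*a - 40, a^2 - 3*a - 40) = a^2 - 3*a - 40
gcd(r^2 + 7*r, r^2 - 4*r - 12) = 1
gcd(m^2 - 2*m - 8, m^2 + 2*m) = m + 2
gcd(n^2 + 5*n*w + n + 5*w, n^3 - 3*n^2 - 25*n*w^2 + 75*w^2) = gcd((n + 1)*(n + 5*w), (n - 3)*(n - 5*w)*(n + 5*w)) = n + 5*w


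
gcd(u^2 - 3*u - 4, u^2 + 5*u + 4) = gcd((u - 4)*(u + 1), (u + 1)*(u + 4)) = u + 1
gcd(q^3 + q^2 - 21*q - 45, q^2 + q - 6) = q + 3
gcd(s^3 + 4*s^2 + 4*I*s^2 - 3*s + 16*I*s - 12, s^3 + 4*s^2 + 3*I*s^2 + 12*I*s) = s^2 + s*(4 + 3*I) + 12*I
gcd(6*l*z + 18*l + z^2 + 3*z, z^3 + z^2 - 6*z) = z + 3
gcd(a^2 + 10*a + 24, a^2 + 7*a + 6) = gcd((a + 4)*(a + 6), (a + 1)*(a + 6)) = a + 6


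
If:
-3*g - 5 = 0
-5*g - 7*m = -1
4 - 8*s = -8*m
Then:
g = -5/3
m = 4/3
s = 11/6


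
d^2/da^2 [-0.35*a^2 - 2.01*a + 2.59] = -0.700000000000000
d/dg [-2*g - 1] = -2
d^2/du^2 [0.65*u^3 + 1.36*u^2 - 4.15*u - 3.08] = 3.9*u + 2.72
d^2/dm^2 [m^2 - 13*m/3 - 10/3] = 2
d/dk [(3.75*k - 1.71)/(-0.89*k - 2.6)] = (-10.031991*k - 29.30694)/(0.89*k + 2.6)^3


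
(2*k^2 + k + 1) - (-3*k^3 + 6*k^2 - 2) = 3*k^3 - 4*k^2 + k + 3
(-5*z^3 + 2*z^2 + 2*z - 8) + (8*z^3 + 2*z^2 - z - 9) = 3*z^3 + 4*z^2 + z - 17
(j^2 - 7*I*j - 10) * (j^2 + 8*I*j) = j^4 + I*j^3 + 46*j^2 - 80*I*j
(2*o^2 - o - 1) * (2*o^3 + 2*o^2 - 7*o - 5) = 4*o^5 + 2*o^4 - 18*o^3 - 5*o^2 + 12*o + 5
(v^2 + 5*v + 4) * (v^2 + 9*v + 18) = v^4 + 14*v^3 + 67*v^2 + 126*v + 72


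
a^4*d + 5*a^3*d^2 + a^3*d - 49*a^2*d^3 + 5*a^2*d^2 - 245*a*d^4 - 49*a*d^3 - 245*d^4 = (a - 7*d)*(a + 5*d)*(a + 7*d)*(a*d + d)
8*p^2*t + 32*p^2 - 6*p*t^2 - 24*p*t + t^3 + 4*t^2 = (-4*p + t)*(-2*p + t)*(t + 4)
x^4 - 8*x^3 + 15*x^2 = x^2*(x - 5)*(x - 3)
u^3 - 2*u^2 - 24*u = u*(u - 6)*(u + 4)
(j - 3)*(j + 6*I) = j^2 - 3*j + 6*I*j - 18*I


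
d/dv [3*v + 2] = 3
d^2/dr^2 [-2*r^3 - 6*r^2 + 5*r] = -12*r - 12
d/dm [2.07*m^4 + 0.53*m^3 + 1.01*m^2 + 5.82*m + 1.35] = 8.28*m^3 + 1.59*m^2 + 2.02*m + 5.82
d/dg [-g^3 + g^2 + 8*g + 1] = -3*g^2 + 2*g + 8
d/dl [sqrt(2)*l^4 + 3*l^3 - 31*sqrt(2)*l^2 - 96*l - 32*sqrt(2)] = 4*sqrt(2)*l^3 + 9*l^2 - 62*sqrt(2)*l - 96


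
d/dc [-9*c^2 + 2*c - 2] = 2 - 18*c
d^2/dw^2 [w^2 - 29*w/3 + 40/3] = 2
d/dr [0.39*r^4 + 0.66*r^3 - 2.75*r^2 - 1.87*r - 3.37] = 1.56*r^3 + 1.98*r^2 - 5.5*r - 1.87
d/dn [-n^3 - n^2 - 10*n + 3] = -3*n^2 - 2*n - 10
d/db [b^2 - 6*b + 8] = 2*b - 6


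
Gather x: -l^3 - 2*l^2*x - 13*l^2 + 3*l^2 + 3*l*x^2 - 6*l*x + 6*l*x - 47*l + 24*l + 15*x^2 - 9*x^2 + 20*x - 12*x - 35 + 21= -l^3 - 10*l^2 - 23*l + x^2*(3*l + 6) + x*(8 - 2*l^2) - 14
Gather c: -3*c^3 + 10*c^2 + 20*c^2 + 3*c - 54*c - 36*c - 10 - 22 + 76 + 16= -3*c^3 + 30*c^2 - 87*c + 60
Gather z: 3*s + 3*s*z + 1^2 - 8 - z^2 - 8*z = 3*s - z^2 + z*(3*s - 8) - 7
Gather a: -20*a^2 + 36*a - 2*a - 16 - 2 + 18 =-20*a^2 + 34*a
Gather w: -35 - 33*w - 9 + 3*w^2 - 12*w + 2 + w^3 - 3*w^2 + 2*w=w^3 - 43*w - 42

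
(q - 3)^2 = q^2 - 6*q + 9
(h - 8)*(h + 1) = h^2 - 7*h - 8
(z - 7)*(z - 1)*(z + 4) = z^3 - 4*z^2 - 25*z + 28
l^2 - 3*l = l*(l - 3)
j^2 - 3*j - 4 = (j - 4)*(j + 1)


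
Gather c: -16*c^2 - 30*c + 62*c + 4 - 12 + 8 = -16*c^2 + 32*c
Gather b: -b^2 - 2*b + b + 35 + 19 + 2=-b^2 - b + 56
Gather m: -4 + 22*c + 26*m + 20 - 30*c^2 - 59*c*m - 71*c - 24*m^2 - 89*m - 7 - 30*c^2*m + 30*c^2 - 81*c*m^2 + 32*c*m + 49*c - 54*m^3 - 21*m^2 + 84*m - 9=-54*m^3 + m^2*(-81*c - 45) + m*(-30*c^2 - 27*c + 21)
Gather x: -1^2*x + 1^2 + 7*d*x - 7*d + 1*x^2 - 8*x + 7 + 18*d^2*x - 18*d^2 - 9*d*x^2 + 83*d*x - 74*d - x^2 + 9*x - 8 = -18*d^2 - 9*d*x^2 - 81*d + x*(18*d^2 + 90*d)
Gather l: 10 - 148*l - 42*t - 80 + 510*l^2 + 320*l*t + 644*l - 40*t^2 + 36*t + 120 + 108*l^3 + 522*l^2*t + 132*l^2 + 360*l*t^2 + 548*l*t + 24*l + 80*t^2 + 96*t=108*l^3 + l^2*(522*t + 642) + l*(360*t^2 + 868*t + 520) + 40*t^2 + 90*t + 50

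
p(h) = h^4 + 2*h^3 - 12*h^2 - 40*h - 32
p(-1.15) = -3.16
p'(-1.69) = -1.61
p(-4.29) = 99.55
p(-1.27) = -2.05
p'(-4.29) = -142.43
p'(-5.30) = -339.77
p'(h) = 4*h^3 + 6*h^2 - 24*h - 40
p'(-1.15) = -10.55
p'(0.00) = -40.00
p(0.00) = -32.00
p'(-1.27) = -8.04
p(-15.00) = 41743.00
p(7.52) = 3037.06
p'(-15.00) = -11830.00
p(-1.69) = -0.17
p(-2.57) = 1.22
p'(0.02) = -40.48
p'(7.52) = 1819.86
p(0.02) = -32.80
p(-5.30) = 334.21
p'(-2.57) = -6.59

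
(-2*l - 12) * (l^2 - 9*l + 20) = -2*l^3 + 6*l^2 + 68*l - 240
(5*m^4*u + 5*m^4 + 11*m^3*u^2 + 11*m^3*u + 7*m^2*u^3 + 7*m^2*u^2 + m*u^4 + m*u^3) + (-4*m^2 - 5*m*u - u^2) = 5*m^4*u + 5*m^4 + 11*m^3*u^2 + 11*m^3*u + 7*m^2*u^3 + 7*m^2*u^2 - 4*m^2 + m*u^4 + m*u^3 - 5*m*u - u^2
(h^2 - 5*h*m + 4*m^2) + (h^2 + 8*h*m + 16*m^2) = 2*h^2 + 3*h*m + 20*m^2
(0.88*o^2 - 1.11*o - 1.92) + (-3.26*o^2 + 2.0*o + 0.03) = -2.38*o^2 + 0.89*o - 1.89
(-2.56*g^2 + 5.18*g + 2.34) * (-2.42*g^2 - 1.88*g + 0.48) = 6.1952*g^4 - 7.7228*g^3 - 16.63*g^2 - 1.9128*g + 1.1232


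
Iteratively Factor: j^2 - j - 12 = (j + 3)*(j - 4)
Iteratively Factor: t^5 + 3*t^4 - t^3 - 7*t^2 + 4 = (t + 2)*(t^4 + t^3 - 3*t^2 - t + 2) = (t + 1)*(t + 2)*(t^3 - 3*t + 2) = (t - 1)*(t + 1)*(t + 2)*(t^2 + t - 2) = (t - 1)^2*(t + 1)*(t + 2)*(t + 2)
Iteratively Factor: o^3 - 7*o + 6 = (o - 1)*(o^2 + o - 6) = (o - 1)*(o + 3)*(o - 2)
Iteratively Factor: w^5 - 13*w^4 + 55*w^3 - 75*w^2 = (w - 5)*(w^4 - 8*w^3 + 15*w^2) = w*(w - 5)*(w^3 - 8*w^2 + 15*w) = w*(w - 5)*(w - 3)*(w^2 - 5*w) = w^2*(w - 5)*(w - 3)*(w - 5)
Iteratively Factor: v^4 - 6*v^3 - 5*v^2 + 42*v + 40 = (v + 1)*(v^3 - 7*v^2 + 2*v + 40) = (v - 5)*(v + 1)*(v^2 - 2*v - 8) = (v - 5)*(v + 1)*(v + 2)*(v - 4)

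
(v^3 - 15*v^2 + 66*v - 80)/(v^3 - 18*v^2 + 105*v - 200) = (v - 2)/(v - 5)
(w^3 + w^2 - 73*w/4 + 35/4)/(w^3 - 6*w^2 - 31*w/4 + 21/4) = (2*w^2 + 3*w - 35)/(2*w^2 - 11*w - 21)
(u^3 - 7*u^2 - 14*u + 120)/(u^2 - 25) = (u^2 - 2*u - 24)/(u + 5)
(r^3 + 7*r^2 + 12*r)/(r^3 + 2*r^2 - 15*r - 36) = r*(r + 4)/(r^2 - r - 12)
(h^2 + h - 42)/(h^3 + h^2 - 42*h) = 1/h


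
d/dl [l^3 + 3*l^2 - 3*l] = 3*l^2 + 6*l - 3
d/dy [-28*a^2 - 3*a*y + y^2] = -3*a + 2*y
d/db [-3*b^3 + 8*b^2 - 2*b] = -9*b^2 + 16*b - 2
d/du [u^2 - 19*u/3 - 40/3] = 2*u - 19/3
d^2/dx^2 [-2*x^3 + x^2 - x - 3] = 2 - 12*x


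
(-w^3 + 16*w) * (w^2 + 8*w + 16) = -w^5 - 8*w^4 + 128*w^2 + 256*w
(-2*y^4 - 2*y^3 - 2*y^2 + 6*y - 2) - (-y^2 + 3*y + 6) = -2*y^4 - 2*y^3 - y^2 + 3*y - 8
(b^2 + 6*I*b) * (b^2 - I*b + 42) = b^4 + 5*I*b^3 + 48*b^2 + 252*I*b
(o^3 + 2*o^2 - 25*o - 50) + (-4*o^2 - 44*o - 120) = o^3 - 2*o^2 - 69*o - 170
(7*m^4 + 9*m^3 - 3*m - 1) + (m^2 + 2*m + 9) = 7*m^4 + 9*m^3 + m^2 - m + 8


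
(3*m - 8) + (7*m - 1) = 10*m - 9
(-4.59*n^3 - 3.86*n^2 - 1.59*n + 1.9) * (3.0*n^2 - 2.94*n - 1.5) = -13.77*n^5 + 1.9146*n^4 + 13.4634*n^3 + 16.1646*n^2 - 3.201*n - 2.85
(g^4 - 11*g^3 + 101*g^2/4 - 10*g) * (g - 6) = g^5 - 17*g^4 + 365*g^3/4 - 323*g^2/2 + 60*g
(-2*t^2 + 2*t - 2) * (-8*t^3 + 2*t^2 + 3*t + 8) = 16*t^5 - 20*t^4 + 14*t^3 - 14*t^2 + 10*t - 16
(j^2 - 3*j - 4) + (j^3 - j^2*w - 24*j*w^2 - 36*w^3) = j^3 - j^2*w + j^2 - 24*j*w^2 - 3*j - 36*w^3 - 4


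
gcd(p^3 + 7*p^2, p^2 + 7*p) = p^2 + 7*p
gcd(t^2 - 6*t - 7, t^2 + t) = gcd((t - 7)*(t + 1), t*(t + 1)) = t + 1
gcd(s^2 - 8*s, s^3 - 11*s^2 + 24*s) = s^2 - 8*s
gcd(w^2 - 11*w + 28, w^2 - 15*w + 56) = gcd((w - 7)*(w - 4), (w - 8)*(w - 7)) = w - 7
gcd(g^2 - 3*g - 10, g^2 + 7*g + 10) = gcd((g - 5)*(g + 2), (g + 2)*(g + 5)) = g + 2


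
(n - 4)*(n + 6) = n^2 + 2*n - 24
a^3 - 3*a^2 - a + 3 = (a - 3)*(a - 1)*(a + 1)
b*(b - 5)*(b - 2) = b^3 - 7*b^2 + 10*b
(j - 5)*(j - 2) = j^2 - 7*j + 10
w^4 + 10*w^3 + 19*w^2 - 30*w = w*(w - 1)*(w + 5)*(w + 6)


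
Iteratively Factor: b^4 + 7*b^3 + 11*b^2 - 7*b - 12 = (b + 1)*(b^3 + 6*b^2 + 5*b - 12) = (b + 1)*(b + 4)*(b^2 + 2*b - 3) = (b + 1)*(b + 3)*(b + 4)*(b - 1)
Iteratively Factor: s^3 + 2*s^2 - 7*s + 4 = (s + 4)*(s^2 - 2*s + 1) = (s - 1)*(s + 4)*(s - 1)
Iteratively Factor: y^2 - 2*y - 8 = (y + 2)*(y - 4)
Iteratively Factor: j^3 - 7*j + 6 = (j - 1)*(j^2 + j - 6) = (j - 2)*(j - 1)*(j + 3)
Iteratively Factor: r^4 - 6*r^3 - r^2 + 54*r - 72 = (r - 2)*(r^3 - 4*r^2 - 9*r + 36) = (r - 2)*(r + 3)*(r^2 - 7*r + 12) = (r - 3)*(r - 2)*(r + 3)*(r - 4)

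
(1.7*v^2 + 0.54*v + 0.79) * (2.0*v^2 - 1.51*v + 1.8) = 3.4*v^4 - 1.487*v^3 + 3.8246*v^2 - 0.2209*v + 1.422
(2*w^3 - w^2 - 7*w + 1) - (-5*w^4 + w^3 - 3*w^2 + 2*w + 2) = 5*w^4 + w^3 + 2*w^2 - 9*w - 1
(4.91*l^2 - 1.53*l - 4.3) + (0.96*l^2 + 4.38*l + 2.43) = 5.87*l^2 + 2.85*l - 1.87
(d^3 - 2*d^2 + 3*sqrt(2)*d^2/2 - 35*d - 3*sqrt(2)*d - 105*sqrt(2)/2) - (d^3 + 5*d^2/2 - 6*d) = -9*d^2/2 + 3*sqrt(2)*d^2/2 - 29*d - 3*sqrt(2)*d - 105*sqrt(2)/2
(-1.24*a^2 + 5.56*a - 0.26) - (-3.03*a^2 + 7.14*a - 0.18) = 1.79*a^2 - 1.58*a - 0.08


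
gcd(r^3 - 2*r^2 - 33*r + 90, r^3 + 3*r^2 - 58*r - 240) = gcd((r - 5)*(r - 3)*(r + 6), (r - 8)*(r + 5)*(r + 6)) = r + 6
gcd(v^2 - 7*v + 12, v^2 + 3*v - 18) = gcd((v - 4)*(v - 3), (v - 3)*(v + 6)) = v - 3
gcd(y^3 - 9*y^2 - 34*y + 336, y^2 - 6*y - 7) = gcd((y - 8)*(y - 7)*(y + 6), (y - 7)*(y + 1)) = y - 7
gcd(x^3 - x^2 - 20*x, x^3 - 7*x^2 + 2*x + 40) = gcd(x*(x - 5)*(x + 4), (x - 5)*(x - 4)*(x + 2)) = x - 5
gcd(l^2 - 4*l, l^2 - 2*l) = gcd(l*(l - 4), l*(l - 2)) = l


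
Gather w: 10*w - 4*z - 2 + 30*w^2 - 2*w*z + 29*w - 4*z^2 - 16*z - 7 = 30*w^2 + w*(39 - 2*z) - 4*z^2 - 20*z - 9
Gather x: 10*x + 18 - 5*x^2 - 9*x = -5*x^2 + x + 18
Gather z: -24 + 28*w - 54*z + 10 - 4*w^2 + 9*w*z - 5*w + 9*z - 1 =-4*w^2 + 23*w + z*(9*w - 45) - 15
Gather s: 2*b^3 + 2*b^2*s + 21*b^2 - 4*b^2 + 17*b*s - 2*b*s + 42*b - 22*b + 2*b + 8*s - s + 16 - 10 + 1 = 2*b^3 + 17*b^2 + 22*b + s*(2*b^2 + 15*b + 7) + 7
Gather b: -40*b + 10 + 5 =15 - 40*b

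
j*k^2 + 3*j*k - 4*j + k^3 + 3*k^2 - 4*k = (j + k)*(k - 1)*(k + 4)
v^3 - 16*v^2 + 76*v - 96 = (v - 8)*(v - 6)*(v - 2)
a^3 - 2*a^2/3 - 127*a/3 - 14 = (a - 7)*(a + 1/3)*(a + 6)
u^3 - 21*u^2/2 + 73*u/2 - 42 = (u - 4)*(u - 7/2)*(u - 3)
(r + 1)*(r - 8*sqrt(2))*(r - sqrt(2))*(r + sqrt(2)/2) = r^4 - 17*sqrt(2)*r^3/2 + r^3 - 17*sqrt(2)*r^2/2 + 7*r^2 + 7*r + 8*sqrt(2)*r + 8*sqrt(2)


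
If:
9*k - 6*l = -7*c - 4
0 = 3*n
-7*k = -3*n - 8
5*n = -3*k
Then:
No Solution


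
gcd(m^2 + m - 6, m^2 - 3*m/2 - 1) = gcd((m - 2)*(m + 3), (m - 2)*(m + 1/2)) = m - 2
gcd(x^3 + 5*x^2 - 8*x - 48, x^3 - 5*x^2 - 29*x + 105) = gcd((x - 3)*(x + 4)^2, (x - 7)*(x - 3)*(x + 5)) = x - 3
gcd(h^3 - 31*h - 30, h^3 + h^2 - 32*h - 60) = h^2 - h - 30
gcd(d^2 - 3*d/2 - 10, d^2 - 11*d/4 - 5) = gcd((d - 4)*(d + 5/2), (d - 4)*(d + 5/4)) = d - 4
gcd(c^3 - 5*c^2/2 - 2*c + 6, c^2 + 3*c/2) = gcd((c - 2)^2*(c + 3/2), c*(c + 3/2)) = c + 3/2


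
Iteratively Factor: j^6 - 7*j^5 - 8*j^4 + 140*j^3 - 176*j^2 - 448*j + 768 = (j + 4)*(j^5 - 11*j^4 + 36*j^3 - 4*j^2 - 160*j + 192) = (j - 4)*(j + 4)*(j^4 - 7*j^3 + 8*j^2 + 28*j - 48) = (j - 4)^2*(j + 4)*(j^3 - 3*j^2 - 4*j + 12) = (j - 4)^2*(j - 2)*(j + 4)*(j^2 - j - 6) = (j - 4)^2*(j - 3)*(j - 2)*(j + 4)*(j + 2)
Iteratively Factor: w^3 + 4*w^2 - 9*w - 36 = (w + 4)*(w^2 - 9) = (w + 3)*(w + 4)*(w - 3)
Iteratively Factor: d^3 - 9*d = (d - 3)*(d^2 + 3*d) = (d - 3)*(d + 3)*(d)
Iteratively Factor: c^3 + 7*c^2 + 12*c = (c + 4)*(c^2 + 3*c) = c*(c + 4)*(c + 3)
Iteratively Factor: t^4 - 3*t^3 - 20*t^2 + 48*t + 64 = (t - 4)*(t^3 + t^2 - 16*t - 16) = (t - 4)^2*(t^2 + 5*t + 4) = (t - 4)^2*(t + 4)*(t + 1)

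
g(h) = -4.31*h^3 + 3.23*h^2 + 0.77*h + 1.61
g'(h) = -12.93*h^2 + 6.46*h + 0.77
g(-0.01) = 1.60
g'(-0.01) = 0.70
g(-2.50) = 87.22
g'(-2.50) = -96.19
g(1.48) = -4.15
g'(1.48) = -17.99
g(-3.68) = 257.31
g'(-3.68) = -198.11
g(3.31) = -116.75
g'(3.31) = -119.51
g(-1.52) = 23.04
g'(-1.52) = -38.92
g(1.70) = -8.92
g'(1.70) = -25.62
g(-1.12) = 10.85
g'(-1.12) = -22.68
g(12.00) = -6971.71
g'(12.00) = -1783.63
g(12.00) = -6971.71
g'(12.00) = -1783.63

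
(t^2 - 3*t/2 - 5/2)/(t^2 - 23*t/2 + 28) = (2*t^2 - 3*t - 5)/(2*t^2 - 23*t + 56)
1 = 1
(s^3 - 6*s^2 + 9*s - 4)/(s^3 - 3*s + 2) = (s - 4)/(s + 2)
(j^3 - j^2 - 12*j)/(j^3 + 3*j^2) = (j - 4)/j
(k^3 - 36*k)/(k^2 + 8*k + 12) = k*(k - 6)/(k + 2)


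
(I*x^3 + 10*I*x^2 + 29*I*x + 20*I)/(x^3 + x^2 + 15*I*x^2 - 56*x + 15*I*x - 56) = I*(x^2 + 9*x + 20)/(x^2 + 15*I*x - 56)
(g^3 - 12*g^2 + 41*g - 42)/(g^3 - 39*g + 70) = (g^2 - 10*g + 21)/(g^2 + 2*g - 35)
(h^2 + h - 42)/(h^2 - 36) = (h + 7)/(h + 6)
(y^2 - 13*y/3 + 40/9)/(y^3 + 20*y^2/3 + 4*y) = (9*y^2 - 39*y + 40)/(3*y*(3*y^2 + 20*y + 12))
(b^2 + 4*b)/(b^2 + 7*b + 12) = b/(b + 3)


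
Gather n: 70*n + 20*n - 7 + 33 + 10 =90*n + 36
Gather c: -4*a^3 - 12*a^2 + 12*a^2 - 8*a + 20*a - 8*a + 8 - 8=-4*a^3 + 4*a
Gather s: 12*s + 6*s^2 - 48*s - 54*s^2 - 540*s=-48*s^2 - 576*s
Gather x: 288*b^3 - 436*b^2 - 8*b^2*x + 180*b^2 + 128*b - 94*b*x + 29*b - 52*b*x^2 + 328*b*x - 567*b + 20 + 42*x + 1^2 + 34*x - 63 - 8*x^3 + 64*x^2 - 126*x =288*b^3 - 256*b^2 - 410*b - 8*x^3 + x^2*(64 - 52*b) + x*(-8*b^2 + 234*b - 50) - 42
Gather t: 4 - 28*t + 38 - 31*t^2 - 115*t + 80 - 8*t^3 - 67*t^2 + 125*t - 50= -8*t^3 - 98*t^2 - 18*t + 72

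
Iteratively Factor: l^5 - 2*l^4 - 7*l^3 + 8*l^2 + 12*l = (l + 2)*(l^4 - 4*l^3 + l^2 + 6*l) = l*(l + 2)*(l^3 - 4*l^2 + l + 6) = l*(l + 1)*(l + 2)*(l^2 - 5*l + 6) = l*(l - 3)*(l + 1)*(l + 2)*(l - 2)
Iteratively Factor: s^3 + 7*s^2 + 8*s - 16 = (s + 4)*(s^2 + 3*s - 4) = (s + 4)^2*(s - 1)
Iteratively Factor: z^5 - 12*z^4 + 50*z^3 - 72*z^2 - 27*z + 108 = (z - 3)*(z^4 - 9*z^3 + 23*z^2 - 3*z - 36) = (z - 3)*(z + 1)*(z^3 - 10*z^2 + 33*z - 36) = (z - 4)*(z - 3)*(z + 1)*(z^2 - 6*z + 9) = (z - 4)*(z - 3)^2*(z + 1)*(z - 3)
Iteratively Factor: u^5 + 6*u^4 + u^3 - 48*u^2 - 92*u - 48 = (u + 2)*(u^4 + 4*u^3 - 7*u^2 - 34*u - 24) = (u + 2)^2*(u^3 + 2*u^2 - 11*u - 12) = (u + 1)*(u + 2)^2*(u^2 + u - 12) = (u - 3)*(u + 1)*(u + 2)^2*(u + 4)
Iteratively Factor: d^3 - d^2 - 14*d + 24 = (d - 2)*(d^2 + d - 12) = (d - 3)*(d - 2)*(d + 4)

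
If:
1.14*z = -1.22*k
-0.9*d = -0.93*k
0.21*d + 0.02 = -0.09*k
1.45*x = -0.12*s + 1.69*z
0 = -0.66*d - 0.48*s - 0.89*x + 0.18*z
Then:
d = -0.07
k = -0.07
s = -0.04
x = 0.08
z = 0.07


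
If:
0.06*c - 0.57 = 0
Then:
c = 9.50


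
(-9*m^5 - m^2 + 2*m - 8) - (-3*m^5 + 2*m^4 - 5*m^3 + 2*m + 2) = -6*m^5 - 2*m^4 + 5*m^3 - m^2 - 10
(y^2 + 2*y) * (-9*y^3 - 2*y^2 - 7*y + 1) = -9*y^5 - 20*y^4 - 11*y^3 - 13*y^2 + 2*y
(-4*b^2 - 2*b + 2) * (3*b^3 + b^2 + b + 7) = -12*b^5 - 10*b^4 - 28*b^2 - 12*b + 14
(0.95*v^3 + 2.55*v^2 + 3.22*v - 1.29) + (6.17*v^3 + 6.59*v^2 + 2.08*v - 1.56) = 7.12*v^3 + 9.14*v^2 + 5.3*v - 2.85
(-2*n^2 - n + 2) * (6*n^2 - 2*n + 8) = -12*n^4 - 2*n^3 - 2*n^2 - 12*n + 16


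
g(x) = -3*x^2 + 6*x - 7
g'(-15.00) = 96.00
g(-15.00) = -772.00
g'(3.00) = -12.00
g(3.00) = -16.00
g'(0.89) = 0.66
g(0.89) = -4.04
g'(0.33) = 4.02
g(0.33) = -5.35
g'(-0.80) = 10.80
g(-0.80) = -13.72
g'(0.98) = 0.12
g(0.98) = -4.00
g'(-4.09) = 30.54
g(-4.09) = -81.72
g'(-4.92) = 35.52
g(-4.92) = -109.14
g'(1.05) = -0.30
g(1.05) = -4.01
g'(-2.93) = 23.58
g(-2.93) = -50.33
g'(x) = 6 - 6*x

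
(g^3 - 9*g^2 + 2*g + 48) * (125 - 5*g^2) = -5*g^5 + 45*g^4 + 115*g^3 - 1365*g^2 + 250*g + 6000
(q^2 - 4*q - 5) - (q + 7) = q^2 - 5*q - 12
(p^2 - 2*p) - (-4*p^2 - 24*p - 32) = 5*p^2 + 22*p + 32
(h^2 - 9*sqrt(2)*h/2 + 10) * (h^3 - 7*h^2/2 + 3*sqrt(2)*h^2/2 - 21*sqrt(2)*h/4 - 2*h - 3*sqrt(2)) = h^5 - 3*sqrt(2)*h^4 - 7*h^4/2 - 11*h^3/2 + 21*sqrt(2)*h^3/2 + 49*h^2/4 + 21*sqrt(2)*h^2 - 105*sqrt(2)*h/2 + 7*h - 30*sqrt(2)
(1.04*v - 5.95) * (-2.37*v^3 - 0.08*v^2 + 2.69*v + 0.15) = -2.4648*v^4 + 14.0183*v^3 + 3.2736*v^2 - 15.8495*v - 0.8925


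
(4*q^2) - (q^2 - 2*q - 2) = 3*q^2 + 2*q + 2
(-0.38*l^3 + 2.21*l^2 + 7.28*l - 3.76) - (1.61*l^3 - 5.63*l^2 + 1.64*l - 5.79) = -1.99*l^3 + 7.84*l^2 + 5.64*l + 2.03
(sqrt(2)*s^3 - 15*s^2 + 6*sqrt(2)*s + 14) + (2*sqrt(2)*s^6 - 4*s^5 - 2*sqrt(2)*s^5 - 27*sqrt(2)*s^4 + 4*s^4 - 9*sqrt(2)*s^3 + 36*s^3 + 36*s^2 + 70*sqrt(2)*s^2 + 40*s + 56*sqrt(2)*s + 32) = 2*sqrt(2)*s^6 - 4*s^5 - 2*sqrt(2)*s^5 - 27*sqrt(2)*s^4 + 4*s^4 - 8*sqrt(2)*s^3 + 36*s^3 + 21*s^2 + 70*sqrt(2)*s^2 + 40*s + 62*sqrt(2)*s + 46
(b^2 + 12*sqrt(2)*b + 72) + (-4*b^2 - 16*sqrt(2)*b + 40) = -3*b^2 - 4*sqrt(2)*b + 112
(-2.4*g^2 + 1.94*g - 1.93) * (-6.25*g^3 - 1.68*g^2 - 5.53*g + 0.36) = 15.0*g^5 - 8.093*g^4 + 22.0753*g^3 - 8.3498*g^2 + 11.3713*g - 0.6948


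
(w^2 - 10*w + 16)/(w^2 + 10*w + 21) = (w^2 - 10*w + 16)/(w^2 + 10*w + 21)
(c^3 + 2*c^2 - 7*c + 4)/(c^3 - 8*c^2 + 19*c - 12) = (c^2 + 3*c - 4)/(c^2 - 7*c + 12)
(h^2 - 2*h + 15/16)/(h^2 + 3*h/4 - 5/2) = (h - 3/4)/(h + 2)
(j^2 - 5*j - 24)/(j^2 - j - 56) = (j + 3)/(j + 7)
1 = 1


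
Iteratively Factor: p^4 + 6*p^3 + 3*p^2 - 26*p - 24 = (p + 4)*(p^3 + 2*p^2 - 5*p - 6) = (p - 2)*(p + 4)*(p^2 + 4*p + 3) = (p - 2)*(p + 3)*(p + 4)*(p + 1)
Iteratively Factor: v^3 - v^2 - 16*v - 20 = (v + 2)*(v^2 - 3*v - 10) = (v + 2)^2*(v - 5)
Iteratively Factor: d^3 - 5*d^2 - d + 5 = (d - 5)*(d^2 - 1) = (d - 5)*(d - 1)*(d + 1)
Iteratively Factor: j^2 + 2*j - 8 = (j + 4)*(j - 2)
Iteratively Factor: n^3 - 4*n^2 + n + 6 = (n - 2)*(n^2 - 2*n - 3) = (n - 2)*(n + 1)*(n - 3)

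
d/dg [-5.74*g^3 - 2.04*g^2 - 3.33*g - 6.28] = -17.22*g^2 - 4.08*g - 3.33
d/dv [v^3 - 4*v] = 3*v^2 - 4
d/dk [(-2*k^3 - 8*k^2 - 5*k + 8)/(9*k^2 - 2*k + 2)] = (-18*k^4 + 8*k^3 + 49*k^2 - 176*k + 6)/(81*k^4 - 36*k^3 + 40*k^2 - 8*k + 4)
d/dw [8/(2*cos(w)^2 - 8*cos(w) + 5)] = 32*(cos(w) - 2)*sin(w)/(-8*cos(w) + cos(2*w) + 6)^2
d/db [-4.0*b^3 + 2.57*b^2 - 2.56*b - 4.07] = -12.0*b^2 + 5.14*b - 2.56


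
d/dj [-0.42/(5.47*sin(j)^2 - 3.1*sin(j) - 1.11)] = (4.5948*sin(j) - 1.302)*cos(j)/(-5.47*sin(j)^2 + 3.1*sin(j) + 1.11)^2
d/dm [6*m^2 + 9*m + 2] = 12*m + 9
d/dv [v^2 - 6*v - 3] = 2*v - 6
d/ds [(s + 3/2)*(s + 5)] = 2*s + 13/2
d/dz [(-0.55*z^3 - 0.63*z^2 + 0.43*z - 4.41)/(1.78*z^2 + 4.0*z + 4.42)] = (-0.979*z^4 - 4.4*z^3 - 10.5784*z^2 + 10.1304*z + 19.5406)/(3.1684*z^4 + 14.24*z^3 + 31.7352*z^2 + 35.36*z + 19.5364)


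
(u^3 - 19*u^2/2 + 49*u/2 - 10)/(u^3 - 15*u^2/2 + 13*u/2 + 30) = (2*u - 1)/(2*u + 3)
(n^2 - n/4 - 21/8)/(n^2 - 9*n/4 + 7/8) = (2*n + 3)/(2*n - 1)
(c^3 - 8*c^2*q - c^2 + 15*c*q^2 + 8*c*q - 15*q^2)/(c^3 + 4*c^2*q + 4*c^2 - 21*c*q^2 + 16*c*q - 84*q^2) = (c^2 - 5*c*q - c + 5*q)/(c^2 + 7*c*q + 4*c + 28*q)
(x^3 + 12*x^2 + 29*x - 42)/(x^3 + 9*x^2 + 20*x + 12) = (x^2 + 6*x - 7)/(x^2 + 3*x + 2)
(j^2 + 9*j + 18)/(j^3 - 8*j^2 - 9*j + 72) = (j + 6)/(j^2 - 11*j + 24)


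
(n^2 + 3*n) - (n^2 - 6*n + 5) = 9*n - 5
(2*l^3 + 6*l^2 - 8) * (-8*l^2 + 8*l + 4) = -16*l^5 - 32*l^4 + 56*l^3 + 88*l^2 - 64*l - 32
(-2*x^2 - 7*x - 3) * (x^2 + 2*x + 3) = -2*x^4 - 11*x^3 - 23*x^2 - 27*x - 9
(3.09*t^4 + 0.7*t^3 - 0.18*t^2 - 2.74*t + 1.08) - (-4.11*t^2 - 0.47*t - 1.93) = 3.09*t^4 + 0.7*t^3 + 3.93*t^2 - 2.27*t + 3.01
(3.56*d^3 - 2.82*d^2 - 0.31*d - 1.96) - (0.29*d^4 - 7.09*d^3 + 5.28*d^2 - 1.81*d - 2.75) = -0.29*d^4 + 10.65*d^3 - 8.1*d^2 + 1.5*d + 0.79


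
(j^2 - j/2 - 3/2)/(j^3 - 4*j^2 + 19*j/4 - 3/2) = 2*(j + 1)/(2*j^2 - 5*j + 2)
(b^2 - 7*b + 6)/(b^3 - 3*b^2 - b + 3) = (b - 6)/(b^2 - 2*b - 3)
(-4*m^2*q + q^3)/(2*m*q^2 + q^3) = (-2*m + q)/q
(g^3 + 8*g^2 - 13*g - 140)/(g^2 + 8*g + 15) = (g^2 + 3*g - 28)/(g + 3)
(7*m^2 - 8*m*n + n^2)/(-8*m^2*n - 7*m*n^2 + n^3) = (-7*m^2 + 8*m*n - n^2)/(n*(8*m^2 + 7*m*n - n^2))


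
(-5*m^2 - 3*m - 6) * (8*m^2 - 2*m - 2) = -40*m^4 - 14*m^3 - 32*m^2 + 18*m + 12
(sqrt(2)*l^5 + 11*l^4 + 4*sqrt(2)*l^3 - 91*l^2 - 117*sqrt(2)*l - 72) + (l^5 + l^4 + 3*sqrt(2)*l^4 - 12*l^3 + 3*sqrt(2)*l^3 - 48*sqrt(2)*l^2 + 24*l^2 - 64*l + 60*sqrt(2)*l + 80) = l^5 + sqrt(2)*l^5 + 3*sqrt(2)*l^4 + 12*l^4 - 12*l^3 + 7*sqrt(2)*l^3 - 48*sqrt(2)*l^2 - 67*l^2 - 57*sqrt(2)*l - 64*l + 8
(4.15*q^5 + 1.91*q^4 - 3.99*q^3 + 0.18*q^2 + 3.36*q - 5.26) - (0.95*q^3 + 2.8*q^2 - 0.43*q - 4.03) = 4.15*q^5 + 1.91*q^4 - 4.94*q^3 - 2.62*q^2 + 3.79*q - 1.23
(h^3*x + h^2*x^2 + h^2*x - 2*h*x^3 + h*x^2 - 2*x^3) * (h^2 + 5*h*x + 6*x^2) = h^5*x + 6*h^4*x^2 + h^4*x + 9*h^3*x^3 + 6*h^3*x^2 - 4*h^2*x^4 + 9*h^2*x^3 - 12*h*x^5 - 4*h*x^4 - 12*x^5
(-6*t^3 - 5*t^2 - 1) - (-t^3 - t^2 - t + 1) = -5*t^3 - 4*t^2 + t - 2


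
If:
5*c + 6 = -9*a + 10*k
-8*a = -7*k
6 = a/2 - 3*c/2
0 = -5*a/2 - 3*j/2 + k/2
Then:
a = -147/8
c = -81/8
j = 189/8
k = -21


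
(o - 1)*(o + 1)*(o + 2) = o^3 + 2*o^2 - o - 2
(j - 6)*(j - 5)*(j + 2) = j^3 - 9*j^2 + 8*j + 60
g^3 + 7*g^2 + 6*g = g*(g + 1)*(g + 6)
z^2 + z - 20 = (z - 4)*(z + 5)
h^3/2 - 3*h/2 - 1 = (h/2 + 1/2)*(h - 2)*(h + 1)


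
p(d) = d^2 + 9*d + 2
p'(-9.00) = -9.00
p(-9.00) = 2.00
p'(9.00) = 27.00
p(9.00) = 164.00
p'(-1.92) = 5.16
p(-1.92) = -11.59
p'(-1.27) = 6.46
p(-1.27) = -7.82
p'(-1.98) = 5.04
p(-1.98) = -11.90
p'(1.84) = 12.68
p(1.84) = 21.95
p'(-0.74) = 7.52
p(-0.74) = -4.11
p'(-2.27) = 4.46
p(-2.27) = -13.28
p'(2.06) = 13.12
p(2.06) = 24.78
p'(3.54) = 16.08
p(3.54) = 46.39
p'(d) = 2*d + 9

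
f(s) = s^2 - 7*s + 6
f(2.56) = -5.37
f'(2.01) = -2.98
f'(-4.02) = -15.04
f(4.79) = -4.59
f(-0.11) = 6.78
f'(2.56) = -1.88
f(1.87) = -3.59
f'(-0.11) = -7.22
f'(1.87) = -3.26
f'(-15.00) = -37.00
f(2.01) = -4.03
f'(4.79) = 2.58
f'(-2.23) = -11.46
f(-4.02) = 50.30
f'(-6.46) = -19.92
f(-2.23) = 26.58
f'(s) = 2*s - 7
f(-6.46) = 92.95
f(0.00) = 6.00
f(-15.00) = 336.00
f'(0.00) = -7.00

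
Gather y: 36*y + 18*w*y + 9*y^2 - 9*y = 9*y^2 + y*(18*w + 27)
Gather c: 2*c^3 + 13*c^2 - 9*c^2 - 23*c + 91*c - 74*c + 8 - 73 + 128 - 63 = 2*c^3 + 4*c^2 - 6*c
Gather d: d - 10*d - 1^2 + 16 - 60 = -9*d - 45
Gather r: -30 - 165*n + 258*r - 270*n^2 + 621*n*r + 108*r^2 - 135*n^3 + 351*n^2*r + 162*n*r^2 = -135*n^3 - 270*n^2 - 165*n + r^2*(162*n + 108) + r*(351*n^2 + 621*n + 258) - 30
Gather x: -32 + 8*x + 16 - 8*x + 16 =0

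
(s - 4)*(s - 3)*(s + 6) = s^3 - s^2 - 30*s + 72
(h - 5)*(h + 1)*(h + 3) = h^3 - h^2 - 17*h - 15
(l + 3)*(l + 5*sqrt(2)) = l^2 + 3*l + 5*sqrt(2)*l + 15*sqrt(2)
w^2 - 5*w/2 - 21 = (w - 6)*(w + 7/2)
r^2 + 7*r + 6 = (r + 1)*(r + 6)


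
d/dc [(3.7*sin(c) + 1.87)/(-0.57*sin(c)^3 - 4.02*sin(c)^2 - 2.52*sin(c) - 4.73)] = (4.218*sin(c)^3 + 18.0717*sin(c)^2 + 15.0348*sin(c) - 12.7886)*cos(c)/(0.3249*sin(c)^6 + 4.5828*sin(c)^5 + 19.0332*sin(c)^4 + 25.653*sin(c)^3 + 44.3796*sin(c)^2 + 23.8392*sin(c) + 22.3729)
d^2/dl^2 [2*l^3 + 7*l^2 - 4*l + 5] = 12*l + 14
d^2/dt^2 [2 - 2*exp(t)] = -2*exp(t)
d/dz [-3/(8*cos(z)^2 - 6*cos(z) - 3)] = 6*(3 - 8*cos(z))*sin(z)/(-8*cos(z)^2 + 6*cos(z) + 3)^2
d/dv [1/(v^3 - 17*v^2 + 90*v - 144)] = (-3*v^2 + 34*v - 90)/(v^3 - 17*v^2 + 90*v - 144)^2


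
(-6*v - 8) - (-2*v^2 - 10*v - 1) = 2*v^2 + 4*v - 7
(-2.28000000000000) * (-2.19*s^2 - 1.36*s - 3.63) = 4.9932*s^2 + 3.1008*s + 8.2764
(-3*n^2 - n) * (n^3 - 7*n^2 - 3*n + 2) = -3*n^5 + 20*n^4 + 16*n^3 - 3*n^2 - 2*n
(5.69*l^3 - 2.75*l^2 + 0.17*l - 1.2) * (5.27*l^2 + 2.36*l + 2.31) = 29.9863*l^5 - 1.0641*l^4 + 7.5498*l^3 - 12.2753*l^2 - 2.4393*l - 2.772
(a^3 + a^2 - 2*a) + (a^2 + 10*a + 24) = a^3 + 2*a^2 + 8*a + 24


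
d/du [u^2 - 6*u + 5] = 2*u - 6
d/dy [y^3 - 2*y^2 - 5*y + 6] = 3*y^2 - 4*y - 5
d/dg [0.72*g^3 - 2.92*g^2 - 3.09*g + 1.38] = 2.16*g^2 - 5.84*g - 3.09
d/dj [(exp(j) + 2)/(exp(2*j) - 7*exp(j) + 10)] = (-(exp(j) + 2)*(2*exp(j) - 7) + exp(2*j) - 7*exp(j) + 10)*exp(j)/(exp(2*j) - 7*exp(j) + 10)^2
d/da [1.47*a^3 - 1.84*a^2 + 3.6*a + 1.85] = 4.41*a^2 - 3.68*a + 3.6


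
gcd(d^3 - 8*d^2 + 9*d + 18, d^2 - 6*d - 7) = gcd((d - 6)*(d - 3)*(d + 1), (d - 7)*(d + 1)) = d + 1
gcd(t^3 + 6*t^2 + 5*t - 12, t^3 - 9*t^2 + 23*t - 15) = t - 1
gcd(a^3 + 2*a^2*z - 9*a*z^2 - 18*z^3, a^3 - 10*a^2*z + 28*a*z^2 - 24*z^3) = 1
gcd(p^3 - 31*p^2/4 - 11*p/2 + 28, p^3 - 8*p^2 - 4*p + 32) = p^2 - 6*p - 16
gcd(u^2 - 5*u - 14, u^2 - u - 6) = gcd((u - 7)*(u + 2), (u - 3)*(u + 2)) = u + 2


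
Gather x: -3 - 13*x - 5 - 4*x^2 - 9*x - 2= -4*x^2 - 22*x - 10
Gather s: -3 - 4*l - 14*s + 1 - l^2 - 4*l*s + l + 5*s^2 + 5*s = -l^2 - 3*l + 5*s^2 + s*(-4*l - 9) - 2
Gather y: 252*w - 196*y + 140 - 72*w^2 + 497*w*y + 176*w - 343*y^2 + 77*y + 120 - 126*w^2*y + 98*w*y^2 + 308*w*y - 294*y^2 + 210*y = -72*w^2 + 428*w + y^2*(98*w - 637) + y*(-126*w^2 + 805*w + 91) + 260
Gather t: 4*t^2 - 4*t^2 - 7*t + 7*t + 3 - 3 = 0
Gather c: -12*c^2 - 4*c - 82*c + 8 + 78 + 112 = -12*c^2 - 86*c + 198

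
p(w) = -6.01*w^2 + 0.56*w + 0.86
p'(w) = 0.56 - 12.02*w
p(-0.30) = 0.15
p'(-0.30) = 4.17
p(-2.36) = -33.93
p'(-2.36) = 28.93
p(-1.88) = -21.43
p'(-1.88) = 23.16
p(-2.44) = -36.29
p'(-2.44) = 29.89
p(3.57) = -73.74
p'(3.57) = -42.35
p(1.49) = -11.65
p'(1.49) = -17.35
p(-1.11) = -7.17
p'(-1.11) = 13.90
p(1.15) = -6.44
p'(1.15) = -13.26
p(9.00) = -480.91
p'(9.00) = -107.62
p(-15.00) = -1359.79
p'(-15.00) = 180.86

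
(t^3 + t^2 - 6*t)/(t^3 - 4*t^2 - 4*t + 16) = t*(t + 3)/(t^2 - 2*t - 8)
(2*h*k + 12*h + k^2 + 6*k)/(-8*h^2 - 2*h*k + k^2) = (-k - 6)/(4*h - k)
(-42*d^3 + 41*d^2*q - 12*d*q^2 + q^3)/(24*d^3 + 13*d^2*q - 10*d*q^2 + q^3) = (14*d^2 - 9*d*q + q^2)/(-8*d^2 - 7*d*q + q^2)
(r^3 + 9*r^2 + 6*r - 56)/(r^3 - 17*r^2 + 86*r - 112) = (r^2 + 11*r + 28)/(r^2 - 15*r + 56)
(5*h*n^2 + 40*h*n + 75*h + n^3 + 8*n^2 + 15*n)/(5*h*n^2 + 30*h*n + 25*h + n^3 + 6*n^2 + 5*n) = (n + 3)/(n + 1)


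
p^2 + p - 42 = (p - 6)*(p + 7)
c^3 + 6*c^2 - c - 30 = (c - 2)*(c + 3)*(c + 5)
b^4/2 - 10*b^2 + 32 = (b/2 + 1)*(b - 4)*(b - 2)*(b + 4)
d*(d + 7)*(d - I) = d^3 + 7*d^2 - I*d^2 - 7*I*d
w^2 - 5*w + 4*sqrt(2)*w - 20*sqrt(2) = (w - 5)*(w + 4*sqrt(2))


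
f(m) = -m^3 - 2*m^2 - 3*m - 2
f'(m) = -3*m^2 - 4*m - 3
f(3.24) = -66.73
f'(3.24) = -47.45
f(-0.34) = -1.17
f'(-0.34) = -1.99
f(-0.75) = -0.45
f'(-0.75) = -1.69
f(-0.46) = -0.95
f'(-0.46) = -1.79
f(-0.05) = -1.85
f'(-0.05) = -2.81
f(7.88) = -639.13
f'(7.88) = -220.80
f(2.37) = -33.66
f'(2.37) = -29.33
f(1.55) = -15.18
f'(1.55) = -16.41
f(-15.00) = 2968.00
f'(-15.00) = -618.00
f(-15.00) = 2968.00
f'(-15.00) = -618.00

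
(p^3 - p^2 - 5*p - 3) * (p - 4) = p^4 - 5*p^3 - p^2 + 17*p + 12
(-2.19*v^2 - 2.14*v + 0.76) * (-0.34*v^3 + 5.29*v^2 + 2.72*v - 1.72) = 0.7446*v^5 - 10.8575*v^4 - 17.5358*v^3 + 1.9664*v^2 + 5.748*v - 1.3072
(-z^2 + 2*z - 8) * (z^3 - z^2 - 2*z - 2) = -z^5 + 3*z^4 - 8*z^3 + 6*z^2 + 12*z + 16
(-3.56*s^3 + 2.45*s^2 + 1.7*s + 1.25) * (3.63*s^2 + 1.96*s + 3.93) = -12.9228*s^5 + 1.9159*s^4 - 3.0178*s^3 + 17.498*s^2 + 9.131*s + 4.9125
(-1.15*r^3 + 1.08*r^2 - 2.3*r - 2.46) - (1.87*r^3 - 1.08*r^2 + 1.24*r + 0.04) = -3.02*r^3 + 2.16*r^2 - 3.54*r - 2.5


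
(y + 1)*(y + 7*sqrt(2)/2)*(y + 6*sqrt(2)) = y^3 + y^2 + 19*sqrt(2)*y^2/2 + 19*sqrt(2)*y/2 + 42*y + 42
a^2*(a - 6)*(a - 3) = a^4 - 9*a^3 + 18*a^2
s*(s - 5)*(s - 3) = s^3 - 8*s^2 + 15*s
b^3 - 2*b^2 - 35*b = b*(b - 7)*(b + 5)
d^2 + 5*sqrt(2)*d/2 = d*(d + 5*sqrt(2)/2)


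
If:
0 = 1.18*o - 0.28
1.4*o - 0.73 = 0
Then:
No Solution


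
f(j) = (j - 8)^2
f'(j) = 2*j - 16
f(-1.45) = 89.30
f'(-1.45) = -18.90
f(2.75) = 27.56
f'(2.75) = -10.50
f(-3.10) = 123.21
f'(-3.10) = -22.20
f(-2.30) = 106.09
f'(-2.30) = -20.60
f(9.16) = 1.35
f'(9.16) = 2.32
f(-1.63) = 92.74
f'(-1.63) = -19.26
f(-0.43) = 71.06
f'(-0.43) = -16.86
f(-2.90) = 118.81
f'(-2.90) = -21.80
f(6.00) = 4.00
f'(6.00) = -4.00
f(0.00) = 64.00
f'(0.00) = -16.00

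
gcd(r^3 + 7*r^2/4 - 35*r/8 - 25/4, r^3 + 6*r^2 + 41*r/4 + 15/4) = r + 5/2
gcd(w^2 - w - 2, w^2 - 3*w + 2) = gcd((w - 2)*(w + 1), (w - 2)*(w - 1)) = w - 2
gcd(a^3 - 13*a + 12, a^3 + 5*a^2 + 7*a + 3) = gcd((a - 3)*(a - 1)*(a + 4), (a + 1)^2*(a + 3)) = 1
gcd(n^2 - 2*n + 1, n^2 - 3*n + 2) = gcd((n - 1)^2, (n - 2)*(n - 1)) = n - 1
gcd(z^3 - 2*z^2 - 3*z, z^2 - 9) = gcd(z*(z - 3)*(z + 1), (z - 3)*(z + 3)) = z - 3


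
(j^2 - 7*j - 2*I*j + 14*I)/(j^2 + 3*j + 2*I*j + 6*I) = (j^2 - j*(7 + 2*I) + 14*I)/(j^2 + j*(3 + 2*I) + 6*I)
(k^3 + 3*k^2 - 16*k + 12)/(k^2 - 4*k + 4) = (k^2 + 5*k - 6)/(k - 2)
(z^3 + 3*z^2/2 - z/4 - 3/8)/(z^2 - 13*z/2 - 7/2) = (z^2 + z - 3/4)/(z - 7)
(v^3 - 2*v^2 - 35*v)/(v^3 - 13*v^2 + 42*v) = (v + 5)/(v - 6)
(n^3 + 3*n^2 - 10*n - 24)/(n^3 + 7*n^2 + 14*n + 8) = (n - 3)/(n + 1)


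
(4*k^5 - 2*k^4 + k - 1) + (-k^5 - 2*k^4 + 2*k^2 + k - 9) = 3*k^5 - 4*k^4 + 2*k^2 + 2*k - 10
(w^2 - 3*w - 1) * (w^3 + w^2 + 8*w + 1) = w^5 - 2*w^4 + 4*w^3 - 24*w^2 - 11*w - 1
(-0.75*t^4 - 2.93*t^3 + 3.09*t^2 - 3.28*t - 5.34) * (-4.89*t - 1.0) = 3.6675*t^5 + 15.0777*t^4 - 12.1801*t^3 + 12.9492*t^2 + 29.3926*t + 5.34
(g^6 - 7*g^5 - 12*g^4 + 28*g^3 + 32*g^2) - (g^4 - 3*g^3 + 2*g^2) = g^6 - 7*g^5 - 13*g^4 + 31*g^3 + 30*g^2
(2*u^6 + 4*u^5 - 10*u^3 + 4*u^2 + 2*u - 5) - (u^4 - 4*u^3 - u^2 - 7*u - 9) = 2*u^6 + 4*u^5 - u^4 - 6*u^3 + 5*u^2 + 9*u + 4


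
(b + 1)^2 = b^2 + 2*b + 1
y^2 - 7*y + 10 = (y - 5)*(y - 2)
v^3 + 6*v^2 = v^2*(v + 6)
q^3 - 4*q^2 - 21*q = q*(q - 7)*(q + 3)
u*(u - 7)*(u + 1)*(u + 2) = u^4 - 4*u^3 - 19*u^2 - 14*u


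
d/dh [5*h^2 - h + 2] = 10*h - 1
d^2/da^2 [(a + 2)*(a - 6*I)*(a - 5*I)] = 6*a + 4 - 22*I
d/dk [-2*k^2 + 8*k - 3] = 8 - 4*k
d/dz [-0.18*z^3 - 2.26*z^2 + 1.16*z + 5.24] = -0.54*z^2 - 4.52*z + 1.16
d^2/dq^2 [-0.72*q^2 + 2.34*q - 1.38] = -1.44000000000000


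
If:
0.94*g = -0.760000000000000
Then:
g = -0.81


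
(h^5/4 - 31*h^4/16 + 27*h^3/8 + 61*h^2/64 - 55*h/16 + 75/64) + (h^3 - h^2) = h^5/4 - 31*h^4/16 + 35*h^3/8 - 3*h^2/64 - 55*h/16 + 75/64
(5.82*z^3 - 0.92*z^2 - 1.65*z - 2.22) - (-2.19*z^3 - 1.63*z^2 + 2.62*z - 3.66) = 8.01*z^3 + 0.71*z^2 - 4.27*z + 1.44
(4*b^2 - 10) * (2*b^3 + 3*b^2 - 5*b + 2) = 8*b^5 + 12*b^4 - 40*b^3 - 22*b^2 + 50*b - 20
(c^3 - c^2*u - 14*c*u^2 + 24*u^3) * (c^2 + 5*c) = c^5 - c^4*u + 5*c^4 - 14*c^3*u^2 - 5*c^3*u + 24*c^2*u^3 - 70*c^2*u^2 + 120*c*u^3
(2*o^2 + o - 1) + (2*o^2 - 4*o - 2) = 4*o^2 - 3*o - 3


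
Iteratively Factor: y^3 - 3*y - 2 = (y - 2)*(y^2 + 2*y + 1) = (y - 2)*(y + 1)*(y + 1)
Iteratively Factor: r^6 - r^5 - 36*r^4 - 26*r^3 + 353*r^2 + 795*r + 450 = (r + 3)*(r^5 - 4*r^4 - 24*r^3 + 46*r^2 + 215*r + 150) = (r + 2)*(r + 3)*(r^4 - 6*r^3 - 12*r^2 + 70*r + 75) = (r + 2)*(r + 3)^2*(r^3 - 9*r^2 + 15*r + 25) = (r + 1)*(r + 2)*(r + 3)^2*(r^2 - 10*r + 25) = (r - 5)*(r + 1)*(r + 2)*(r + 3)^2*(r - 5)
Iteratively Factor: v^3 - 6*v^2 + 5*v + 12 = (v - 3)*(v^2 - 3*v - 4) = (v - 4)*(v - 3)*(v + 1)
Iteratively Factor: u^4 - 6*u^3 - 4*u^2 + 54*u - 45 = (u - 5)*(u^3 - u^2 - 9*u + 9) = (u - 5)*(u - 1)*(u^2 - 9) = (u - 5)*(u - 1)*(u + 3)*(u - 3)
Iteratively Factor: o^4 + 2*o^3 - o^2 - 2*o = (o + 2)*(o^3 - o) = (o + 1)*(o + 2)*(o^2 - o) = (o - 1)*(o + 1)*(o + 2)*(o)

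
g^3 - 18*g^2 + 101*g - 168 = (g - 8)*(g - 7)*(g - 3)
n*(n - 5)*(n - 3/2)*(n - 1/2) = n^4 - 7*n^3 + 43*n^2/4 - 15*n/4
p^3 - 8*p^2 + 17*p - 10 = (p - 5)*(p - 2)*(p - 1)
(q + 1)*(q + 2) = q^2 + 3*q + 2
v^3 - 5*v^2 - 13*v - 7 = (v - 7)*(v + 1)^2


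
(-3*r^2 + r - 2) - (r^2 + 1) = -4*r^2 + r - 3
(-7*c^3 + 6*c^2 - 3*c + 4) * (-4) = 28*c^3 - 24*c^2 + 12*c - 16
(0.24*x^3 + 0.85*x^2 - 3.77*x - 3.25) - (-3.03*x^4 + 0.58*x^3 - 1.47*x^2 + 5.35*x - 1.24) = 3.03*x^4 - 0.34*x^3 + 2.32*x^2 - 9.12*x - 2.01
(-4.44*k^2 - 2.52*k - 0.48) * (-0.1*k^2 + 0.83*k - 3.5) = 0.444*k^4 - 3.4332*k^3 + 13.4964*k^2 + 8.4216*k + 1.68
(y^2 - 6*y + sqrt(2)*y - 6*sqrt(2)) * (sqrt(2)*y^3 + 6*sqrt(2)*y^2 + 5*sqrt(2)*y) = sqrt(2)*y^5 + 2*y^4 - 31*sqrt(2)*y^3 - 62*y^2 - 30*sqrt(2)*y^2 - 60*y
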